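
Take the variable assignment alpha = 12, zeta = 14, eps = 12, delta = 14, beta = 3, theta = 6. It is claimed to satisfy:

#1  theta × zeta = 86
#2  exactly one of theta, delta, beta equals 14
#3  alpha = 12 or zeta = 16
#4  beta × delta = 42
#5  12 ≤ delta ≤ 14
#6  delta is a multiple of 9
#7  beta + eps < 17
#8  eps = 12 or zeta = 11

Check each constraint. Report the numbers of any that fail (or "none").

Constraints 1, 6 do not hold.

#1 theta × zeta = 6 × 14 = 84, not 86 — does not hold.
#2 theta=6, delta=14, beta=3; 1 of them equals 14 — holds.
#3 alpha = 12 = 12 (first disjunct) — holds.
#4 beta × delta = 3 × 14 = 42 — holds.
#5 delta = 14 lies in [12, 14] — holds.
#6 14 = 9×1 + 5, so 9 does not divide 14 — does not hold.
#7 beta + eps = 3 + 12 = 15; 15 < 17 — holds.
#8 eps = 12 = 12 (first disjunct) — holds.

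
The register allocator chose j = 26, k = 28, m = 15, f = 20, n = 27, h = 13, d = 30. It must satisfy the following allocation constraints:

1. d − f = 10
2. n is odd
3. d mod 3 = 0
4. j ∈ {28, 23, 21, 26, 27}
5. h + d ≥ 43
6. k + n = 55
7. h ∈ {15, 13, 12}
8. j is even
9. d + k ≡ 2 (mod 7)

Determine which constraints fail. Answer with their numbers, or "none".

None — every constraint holds.

1. d − f = 30 − 20 = 10  true
2. n = 27 is odd  true
3. 30 mod 3 = 0  true
4. j = 26 is in {28, 23, 21, 26, 27}  true
5. h + d = 13 + 30 = 43; 43 ≥ 43  true
6. k + n = 28 + 27 = 55  true
7. h = 13 is in {15, 13, 12}  true
8. j = 26 is even  true
9. d + k = 58; 58 mod 7 = 2  true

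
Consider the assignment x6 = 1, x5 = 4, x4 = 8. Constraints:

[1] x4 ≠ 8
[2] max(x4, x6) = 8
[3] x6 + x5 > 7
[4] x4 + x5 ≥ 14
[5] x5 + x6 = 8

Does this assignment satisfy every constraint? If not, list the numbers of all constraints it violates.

[1] x4 = 8, but 8 is required to differ  fails
[2] max(8, 1) = 8  holds
[3] x6 + x5 = 1 + 4 = 5; 5 ≤ 7, bound 7 not met  fails
[4] x4 + x5 = 8 + 4 = 12; 12 < 14, bound 14 not met  fails
[5] x5 + x6 = 4 + 1 = 5, not 8  fails

The assignment fails constraints 1, 3, 4, and 5.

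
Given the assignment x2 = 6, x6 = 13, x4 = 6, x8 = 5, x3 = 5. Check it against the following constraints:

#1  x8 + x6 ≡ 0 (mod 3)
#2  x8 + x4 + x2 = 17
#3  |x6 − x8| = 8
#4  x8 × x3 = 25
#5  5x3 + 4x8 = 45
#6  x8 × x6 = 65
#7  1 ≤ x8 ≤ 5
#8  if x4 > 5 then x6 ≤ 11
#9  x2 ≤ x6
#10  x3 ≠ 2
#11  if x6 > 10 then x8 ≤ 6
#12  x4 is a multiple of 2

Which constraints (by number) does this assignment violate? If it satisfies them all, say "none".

Constraint 8 does not hold.

#1 x8 + x6 = 18; 18 mod 3 = 0 — holds.
#2 x8 + x4 + x2 = 5 + 6 + 6 = 17 — holds.
#3 |13 − 5| = 8 — holds.
#4 x8 × x3 = 5 × 5 = 25 — holds.
#5 5x3 + 4x8 = 5(5) + 4(5) = 45 — holds.
#6 x8 × x6 = 5 × 13 = 65 — holds.
#7 x8 = 5 lies in [1, 5] — holds.
#8 x4 = 6 > 5, so we need x6 ≤ 11; but x6 = 13 > 11 — fails.
#9 x2 = 6, x6 = 13; 6 ≤ 13 — holds.
#10 x3 = 5, and 5 ≠ 2 — holds.
#11 x6 = 13 > 10, so we need x8 ≤ 6; x8 = 5 ≤ 6 — holds.
#12 6 / 2 = 3, so 2 divides 6 — holds.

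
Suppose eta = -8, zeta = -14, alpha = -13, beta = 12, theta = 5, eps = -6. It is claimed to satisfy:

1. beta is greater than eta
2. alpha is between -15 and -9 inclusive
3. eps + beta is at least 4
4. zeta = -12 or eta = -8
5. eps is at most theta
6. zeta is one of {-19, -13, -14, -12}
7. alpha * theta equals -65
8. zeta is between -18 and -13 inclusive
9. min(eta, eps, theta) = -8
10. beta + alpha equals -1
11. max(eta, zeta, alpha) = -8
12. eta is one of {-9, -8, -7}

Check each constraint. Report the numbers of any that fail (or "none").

1. beta = 12, eta = -8; 12 > -8  holds
2. alpha = -13 lies in [-15, -9]  holds
3. eps + beta = -6 + 12 = 6; 6 ≥ 4  holds
4. zeta = -14 ≠ -12, but eta = -8 = -8 (second disjunct)  holds
5. eps = -6, theta = 5; -6 ≤ 5  holds
6. zeta = -14 is in {-19, -13, -14, -12}  holds
7. alpha * theta = -13 * 5 = -65  holds
8. zeta = -14 lies in [-18, -13]  holds
9. min(-8, -6, 5) = -8  holds
10. beta + alpha = 12 + (-13) = -1  holds
11. max(-8, -14, -13) = -8  holds
12. eta = -8 is in {-9, -8, -7}  holds

The assignment satisfies every constraint.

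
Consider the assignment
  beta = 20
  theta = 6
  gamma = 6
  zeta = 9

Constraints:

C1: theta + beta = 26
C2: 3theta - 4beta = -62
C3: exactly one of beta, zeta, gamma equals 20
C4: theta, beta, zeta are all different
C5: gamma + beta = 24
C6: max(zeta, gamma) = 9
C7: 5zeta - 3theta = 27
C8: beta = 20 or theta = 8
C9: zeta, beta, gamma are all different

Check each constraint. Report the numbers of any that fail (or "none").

Violated: 5.

C1: theta + beta = 6 + 20 = 26 — holds.
C2: 3theta - 4beta = 3(6) - 4(20) = -62 — holds.
C3: beta=20, zeta=9, gamma=6; 1 of them equals 20 — holds.
C4: values 6, 20, 9 are pairwise distinct — holds.
C5: gamma + beta = 6 + 20 = 26, not 24 — does not hold.
C6: max(9, 6) = 9 — holds.
C7: 5zeta - 3theta = 5(9) - 3(6) = 27 — holds.
C8: beta = 20 = 20 (first disjunct) — holds.
C9: values 9, 20, 6 are pairwise distinct — holds.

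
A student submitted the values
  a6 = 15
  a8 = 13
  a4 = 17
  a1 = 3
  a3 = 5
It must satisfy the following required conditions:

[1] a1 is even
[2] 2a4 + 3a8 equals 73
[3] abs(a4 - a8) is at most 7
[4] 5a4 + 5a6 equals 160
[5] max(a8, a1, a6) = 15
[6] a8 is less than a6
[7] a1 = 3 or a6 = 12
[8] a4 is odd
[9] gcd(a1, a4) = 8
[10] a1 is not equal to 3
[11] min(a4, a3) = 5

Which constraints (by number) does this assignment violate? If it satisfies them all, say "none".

No — constraints 1, 9, and 10 are not satisfied.

[1] a1 = 3 is odd — does not hold.
[2] 2a4 + 3a8 = 2(17) + 3(13) = 73 — holds.
[3] abs(17 - 13) = 4; 4 ≤ 7 — holds.
[4] 5a4 + 5a6 = 5(17) + 5(15) = 160 — holds.
[5] max(13, 3, 15) = 15 — holds.
[6] a8 = 13, a6 = 15; 13 < 15 — holds.
[7] a1 = 3 = 3 (first disjunct) — holds.
[8] a4 = 17 is odd — holds.
[9] gcd(3, 17) = 1, not 8 — does not hold.
[10] a1 = 3, but 3 is required to differ — does not hold.
[11] min(17, 5) = 5 — holds.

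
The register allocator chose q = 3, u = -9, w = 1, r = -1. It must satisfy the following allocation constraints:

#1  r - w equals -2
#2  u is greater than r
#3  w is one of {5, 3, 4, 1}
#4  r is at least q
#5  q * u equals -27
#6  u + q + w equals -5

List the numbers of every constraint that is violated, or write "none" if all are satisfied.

#1 r - w = -1 - 1 = -2 — holds.
#2 u = -9, r = -1; -9 ≤ -1 (want >) — fails.
#3 w = 1 is in {5, 3, 4, 1} — holds.
#4 r = -1, q = 3; -1 < 3 (want ≥) — fails.
#5 q * u = 3 * (-9) = -27 — holds.
#6 u + q + w = -9 + 3 + 1 = -5 — holds.

Violated: 2, 4.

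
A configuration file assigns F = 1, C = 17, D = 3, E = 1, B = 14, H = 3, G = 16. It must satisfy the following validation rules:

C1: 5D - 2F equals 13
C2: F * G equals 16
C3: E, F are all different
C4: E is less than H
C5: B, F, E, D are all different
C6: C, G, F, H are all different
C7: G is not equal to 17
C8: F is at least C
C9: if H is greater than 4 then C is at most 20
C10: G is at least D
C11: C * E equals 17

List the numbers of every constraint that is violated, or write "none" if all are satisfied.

C1: 5D - 2F = 5(3) - 2(1) = 13 — OK.
C2: F * G = 1 * 16 = 16 — OK.
C3: E = F = 1, not all different — violated.
C4: E = 1, H = 3; 1 < 3 — OK.
C5: F = E = 1, not all different — violated.
C6: values 17, 16, 1, 3 are pairwise distinct — OK.
C7: G = 16, and 16 ≠ 17 — OK.
C8: F = 1, C = 17; 1 < 17 (want ≥) — violated.
C9: H = 3, not > 4; antecedent false, conditional vacuously true — OK.
C10: G = 16, D = 3; 16 ≥ 3 — OK.
C11: C * E = 17 * 1 = 17 — OK.

Constraints 3, 5, and 8 do not hold.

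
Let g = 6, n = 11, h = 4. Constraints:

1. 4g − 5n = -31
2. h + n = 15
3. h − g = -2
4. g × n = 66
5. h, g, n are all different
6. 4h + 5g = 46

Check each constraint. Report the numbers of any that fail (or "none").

All constraints are satisfied.

1. 4g − 5n = 4(6) − 5(11) = -31 — holds.
2. h + n = 4 + 11 = 15 — holds.
3. h − g = 4 − 6 = -2 — holds.
4. g × n = 6 × 11 = 66 — holds.
5. values 4, 6, 11 are pairwise distinct — holds.
6. 4h + 5g = 4(4) + 5(6) = 46 — holds.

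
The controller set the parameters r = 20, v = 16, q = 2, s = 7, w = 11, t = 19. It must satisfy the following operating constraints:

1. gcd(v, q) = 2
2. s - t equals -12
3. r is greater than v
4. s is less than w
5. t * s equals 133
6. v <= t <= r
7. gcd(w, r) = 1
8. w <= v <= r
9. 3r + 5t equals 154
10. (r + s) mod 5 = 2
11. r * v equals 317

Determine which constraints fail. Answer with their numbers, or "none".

1. gcd(16, 2) = 2  OK
2. s - t = 7 - 19 = -12  OK
3. r = 20, v = 16; 20 > 16  OK
4. s = 7, w = 11; 7 < 11  OK
5. t * s = 19 * 7 = 133  OK
6. values 16 <= 19 <= 20  OK
7. gcd(11, 20) = 1  OK
8. values 11 <= 16 <= 20  OK
9. 3r + 5t = 3(20) + 5(19) = 155, not 154  FAIL
10. r + s = 27; 27 mod 5 = 2  OK
11. r * v = 20 * 16 = 320, not 317  FAIL

No — constraints 9, 11 are not satisfied.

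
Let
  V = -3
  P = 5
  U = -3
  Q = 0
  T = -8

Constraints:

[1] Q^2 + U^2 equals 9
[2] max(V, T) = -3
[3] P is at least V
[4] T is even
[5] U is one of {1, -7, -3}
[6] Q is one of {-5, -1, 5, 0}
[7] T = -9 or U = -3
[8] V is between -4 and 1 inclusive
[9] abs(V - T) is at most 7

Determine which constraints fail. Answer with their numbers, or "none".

The assignment satisfies every constraint.

[1] Q^2 + U^2 = 0^2 + (-3)^2 = 0 + 9 = 9 — OK.
[2] max(-3, -8) = -3 — OK.
[3] P = 5, V = -3; 5 ≥ -3 — OK.
[4] T = -8 is even — OK.
[5] U = -3 is in {1, -7, -3} — OK.
[6] Q = 0 is in {-5, -1, 5, 0} — OK.
[7] T = -8 ≠ -9, but U = -3 = -3 (second disjunct) — OK.
[8] V = -3 lies in [-4, 1] — OK.
[9] abs(-3 - (-8)) = 5; 5 ≤ 7 — OK.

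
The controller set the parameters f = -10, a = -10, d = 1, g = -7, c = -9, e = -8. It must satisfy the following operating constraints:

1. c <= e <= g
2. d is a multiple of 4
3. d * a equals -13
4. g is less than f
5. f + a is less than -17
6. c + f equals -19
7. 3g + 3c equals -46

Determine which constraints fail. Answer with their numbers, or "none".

1. values -9 <= -8 <= -7  ✔
2. 1 = 4*0 + 1, so 4 does not divide 1  ✘
3. d * a = 1 * (-10) = -10, not -13  ✘
4. g = -7, f = -10; -7 ≥ -10 (want <)  ✘
5. f + a = -10 + (-10) = -20; -20 < -17  ✔
6. c + f = -9 + (-10) = -19  ✔
7. 3g + 3c = 3(-7) + 3(-9) = -48, not -46  ✘

No — constraints 2, 3, 4, 7 are not satisfied.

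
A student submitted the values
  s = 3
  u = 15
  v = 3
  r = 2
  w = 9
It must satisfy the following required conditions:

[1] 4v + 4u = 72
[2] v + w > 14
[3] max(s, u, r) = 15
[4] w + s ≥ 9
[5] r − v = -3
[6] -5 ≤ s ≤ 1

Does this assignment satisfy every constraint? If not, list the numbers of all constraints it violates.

[1] 4v + 4u = 4(3) + 4(15) = 72 — holds.
[2] v + w = 3 + 9 = 12; 12 ≤ 14, bound 14 not met — fails.
[3] max(3, 15, 2) = 15 — holds.
[4] w + s = 9 + 3 = 12; 12 ≥ 9 — holds.
[5] r − v = 2 − 3 = -1, not -3 — fails.
[6] s = 3 is outside [-5, 1] — fails.

No — constraints 2, 5, 6 are not satisfied.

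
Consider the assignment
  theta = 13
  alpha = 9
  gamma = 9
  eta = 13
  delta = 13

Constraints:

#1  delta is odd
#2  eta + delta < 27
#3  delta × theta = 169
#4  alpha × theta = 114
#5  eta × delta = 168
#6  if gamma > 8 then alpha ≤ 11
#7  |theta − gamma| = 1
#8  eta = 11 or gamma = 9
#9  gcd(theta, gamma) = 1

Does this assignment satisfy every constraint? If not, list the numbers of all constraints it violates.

#1 delta = 13 is odd — OK.
#2 eta + delta = 13 + 13 = 26; 26 < 27 — OK.
#3 delta × theta = 13 × 13 = 169 — OK.
#4 alpha × theta = 9 × 13 = 117, not 114 — violated.
#5 eta × delta = 13 × 13 = 169, not 168 — violated.
#6 gamma = 9 > 8, so we need alpha ≤ 11; alpha = 9 ≤ 11 — OK.
#7 |13 − 9| = 4, not 1 — violated.
#8 eta = 13 ≠ 11, but gamma = 9 = 9 (second disjunct) — OK.
#9 gcd(13, 9) = 1 — OK.

Constraints 4, 5, and 7 do not hold.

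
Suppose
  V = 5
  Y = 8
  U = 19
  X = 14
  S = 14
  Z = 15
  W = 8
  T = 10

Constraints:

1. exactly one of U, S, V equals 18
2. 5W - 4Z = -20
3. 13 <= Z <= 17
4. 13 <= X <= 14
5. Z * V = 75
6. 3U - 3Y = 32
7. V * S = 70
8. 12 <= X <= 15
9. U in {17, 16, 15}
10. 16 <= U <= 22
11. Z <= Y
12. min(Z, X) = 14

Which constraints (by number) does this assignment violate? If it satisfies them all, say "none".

1. U=19, S=14, V=5; 0 of them equal 18, not exactly one — violated.
2. 5W - 4Z = 5(8) - 4(15) = -20 — OK.
3. Z = 15 lies in [13, 17] — OK.
4. X = 14 lies in [13, 14] — OK.
5. Z * V = 15 * 5 = 75 — OK.
6. 3U - 3Y = 3(19) - 3(8) = 33, not 32 — violated.
7. V * S = 5 * 14 = 70 — OK.
8. X = 14 lies in [12, 15] — OK.
9. U = 19 is not in {17, 16, 15} — violated.
10. U = 19 lies in [16, 22] — OK.
11. Z = 15, Y = 8; 15 > 8 (want ≤) — violated.
12. min(15, 14) = 14 — OK.

No — constraints 1, 6, 9, and 11 are not satisfied.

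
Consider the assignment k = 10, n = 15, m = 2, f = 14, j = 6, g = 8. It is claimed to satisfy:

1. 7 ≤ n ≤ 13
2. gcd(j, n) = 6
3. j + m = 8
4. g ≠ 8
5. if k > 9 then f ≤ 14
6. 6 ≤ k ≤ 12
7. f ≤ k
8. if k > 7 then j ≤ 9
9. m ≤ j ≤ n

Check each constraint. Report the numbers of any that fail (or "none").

Constraints 1, 2, 4, and 7 are violated.

1. n = 15 is outside [7, 13]  FAIL
2. gcd(6, 15) = 3, not 6  FAIL
3. j + m = 6 + 2 = 8  OK
4. g = 8, but 8 is required to differ  FAIL
5. k = 10 > 9, so we need f ≤ 14; f = 14 ≤ 14  OK
6. k = 10 lies in [6, 12]  OK
7. f = 14, k = 10; 14 > 10 (want ≤)  FAIL
8. k = 10 > 7, so we need j ≤ 9; j = 6 ≤ 9  OK
9. values 2 ≤ 6 ≤ 15  OK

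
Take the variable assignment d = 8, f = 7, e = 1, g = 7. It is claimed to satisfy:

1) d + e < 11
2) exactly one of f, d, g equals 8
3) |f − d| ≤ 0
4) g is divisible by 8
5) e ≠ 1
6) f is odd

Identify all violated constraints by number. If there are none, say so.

1) d + e = 8 + 1 = 9; 9 < 11  holds
2) f=7, d=8, g=7; 1 of them equals 8  holds
3) |7 − 8| = 1; 1 > 0, exceeds bound 0  fails
4) 7 = 8×0 + 7, so 8 does not divide 7  fails
5) e = 1, but 1 is required to differ  fails
6) f = 7 is odd  holds

Constraints 3, 4, and 5 do not hold.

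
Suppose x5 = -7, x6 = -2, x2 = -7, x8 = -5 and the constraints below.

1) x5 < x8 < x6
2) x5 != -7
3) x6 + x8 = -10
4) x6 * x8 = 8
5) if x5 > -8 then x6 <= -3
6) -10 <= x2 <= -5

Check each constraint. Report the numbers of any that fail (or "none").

Constraints 2, 3, 4, 5 are violated.

1) values -7 < -5 < -2  ✔
2) x5 = -7, but -7 is required to differ  ✘
3) x6 + x8 = -2 + (-5) = -7, not -10  ✘
4) x6 * x8 = -2 * (-5) = 10, not 8  ✘
5) x5 = -7 > -8, so we need x6 ≤ -3; but x6 = -2 > -3  ✘
6) x2 = -7 lies in [-10, -5]  ✔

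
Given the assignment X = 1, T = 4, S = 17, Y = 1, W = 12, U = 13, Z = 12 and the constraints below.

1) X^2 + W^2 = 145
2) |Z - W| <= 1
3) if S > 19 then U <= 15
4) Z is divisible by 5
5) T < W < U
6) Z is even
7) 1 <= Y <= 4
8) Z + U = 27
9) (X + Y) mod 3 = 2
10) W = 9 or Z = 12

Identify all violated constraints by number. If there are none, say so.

1) X^2 + W^2 = 1^2 + 12^2 = 1 + 144 = 145  ✓
2) |12 - 12| = 0; 0 ≤ 1  ✓
3) S = 17, not > 19; antecedent false, conditional vacuously true  ✓
4) 12 = 5*2 + 2, so 5 does not divide 12  ✗
5) values 4 < 12 < 13  ✓
6) Z = 12 is even  ✓
7) Y = 1 lies in [1, 4]  ✓
8) Z + U = 12 + 13 = 25, not 27  ✗
9) X + Y = 2; 2 mod 3 = 2  ✓
10) W = 12 ≠ 9, but Z = 12 = 12 (second disjunct)  ✓

Violated: 4 and 8.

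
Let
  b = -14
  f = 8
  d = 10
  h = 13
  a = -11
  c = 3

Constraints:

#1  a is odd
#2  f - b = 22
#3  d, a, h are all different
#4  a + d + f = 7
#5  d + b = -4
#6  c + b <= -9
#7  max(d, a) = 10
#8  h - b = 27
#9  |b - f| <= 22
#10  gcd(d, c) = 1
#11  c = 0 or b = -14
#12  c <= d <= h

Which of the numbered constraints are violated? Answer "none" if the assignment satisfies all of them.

None — every constraint holds.

#1 a = -11 is odd — satisfied.
#2 f - b = 8 - (-14) = 22 — satisfied.
#3 values 10, -11, 13 are pairwise distinct — satisfied.
#4 a + d + f = -11 + 10 + 8 = 7 — satisfied.
#5 d + b = 10 + (-14) = -4 — satisfied.
#6 c + b = 3 + (-14) = -11; -11 ≤ -9 — satisfied.
#7 max(10, -11) = 10 — satisfied.
#8 h - b = 13 - (-14) = 27 — satisfied.
#9 |-14 - 8| = 22; 22 ≤ 22 — satisfied.
#10 gcd(10, 3) = 1 — satisfied.
#11 c = 3 ≠ 0, but b = -14 = -14 (second disjunct) — satisfied.
#12 values 3 <= 10 <= 13 — satisfied.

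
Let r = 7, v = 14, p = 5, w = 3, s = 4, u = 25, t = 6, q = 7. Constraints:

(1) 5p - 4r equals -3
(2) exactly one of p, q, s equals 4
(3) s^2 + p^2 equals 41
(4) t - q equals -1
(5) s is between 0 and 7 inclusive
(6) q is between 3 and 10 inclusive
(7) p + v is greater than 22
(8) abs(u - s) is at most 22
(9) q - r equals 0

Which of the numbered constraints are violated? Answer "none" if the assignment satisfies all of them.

(1) 5p - 4r = 5(5) - 4(7) = -3  true
(2) p=5, q=7, s=4; 1 of them equals 4  true
(3) s^2 + p^2 = 4^2 + 5^2 = 16 + 25 = 41  true
(4) t - q = 6 - 7 = -1  true
(5) s = 4 lies in [0, 7]  true
(6) q = 7 lies in [3, 10]  true
(7) p + v = 5 + 14 = 19; 19 ≤ 22, bound 22 not met  false
(8) abs(25 - 4) = 21; 21 ≤ 22  true
(9) q - r = 7 - 7 = 0  true

No — constraint 7 is not satisfied.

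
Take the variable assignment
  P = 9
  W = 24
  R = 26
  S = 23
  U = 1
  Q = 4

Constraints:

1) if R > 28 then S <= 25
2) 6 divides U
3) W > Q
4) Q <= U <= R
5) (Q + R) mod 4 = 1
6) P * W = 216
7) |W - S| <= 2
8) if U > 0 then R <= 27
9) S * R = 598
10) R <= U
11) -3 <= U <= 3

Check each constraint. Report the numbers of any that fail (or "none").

Violated: 2, 4, 5, and 10.

1) R = 26, not > 28; antecedent false, conditional vacuously true — holds.
2) 1 = 6*0 + 1, so 6 does not divide 1 — does not hold.
3) W = 24, Q = 4; 24 > 4 — holds.
4) values 4, 1, 26; Q = 4 is not <= U = 1 — does not hold.
5) Q + R = 30; 30 mod 4 = 2, not 1 — does not hold.
6) P * W = 9 * 24 = 216 — holds.
7) |24 - 23| = 1; 1 ≤ 2 — holds.
8) U = 1 > 0, so we need R ≤ 27; R = 26 ≤ 27 — holds.
9) S * R = 23 * 26 = 598 — holds.
10) R = 26, U = 1; 26 > 1 (want ≤) — does not hold.
11) U = 1 lies in [-3, 3] — holds.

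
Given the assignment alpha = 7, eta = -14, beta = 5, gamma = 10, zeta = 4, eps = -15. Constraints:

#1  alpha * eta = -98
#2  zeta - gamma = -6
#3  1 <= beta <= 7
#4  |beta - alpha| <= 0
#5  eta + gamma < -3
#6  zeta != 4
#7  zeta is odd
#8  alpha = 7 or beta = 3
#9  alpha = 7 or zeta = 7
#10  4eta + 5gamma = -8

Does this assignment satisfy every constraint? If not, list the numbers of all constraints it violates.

Constraints 4, 6, 7, and 10 are violated.

#1 alpha * eta = 7 * (-14) = -98  holds
#2 zeta - gamma = 4 - 10 = -6  holds
#3 beta = 5 lies in [1, 7]  holds
#4 |5 - 7| = 2; 2 > 0, exceeds bound 0  fails
#5 eta + gamma = -14 + 10 = -4; -4 < -3  holds
#6 zeta = 4, but 4 is required to differ  fails
#7 zeta = 4 is even  fails
#8 alpha = 7 = 7 (first disjunct)  holds
#9 alpha = 7 = 7 (first disjunct)  holds
#10 4eta + 5gamma = 4(-14) + 5(10) = -6, not -8  fails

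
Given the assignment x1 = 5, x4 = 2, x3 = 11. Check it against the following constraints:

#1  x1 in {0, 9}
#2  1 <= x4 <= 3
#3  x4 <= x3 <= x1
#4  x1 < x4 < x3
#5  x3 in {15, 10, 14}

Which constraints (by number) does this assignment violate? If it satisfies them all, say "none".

Violated: 1, 3, 4, 5.

#1 x1 = 5 is not in {0, 9} — does not hold.
#2 x4 = 2 lies in [1, 3] — holds.
#3 values 2, 11, 5; x3 = 11 is not <= x1 = 5 — does not hold.
#4 values 5, 2, 11; x1 = 5 is not < x4 = 2 — does not hold.
#5 x3 = 11 is not in {15, 10, 14} — does not hold.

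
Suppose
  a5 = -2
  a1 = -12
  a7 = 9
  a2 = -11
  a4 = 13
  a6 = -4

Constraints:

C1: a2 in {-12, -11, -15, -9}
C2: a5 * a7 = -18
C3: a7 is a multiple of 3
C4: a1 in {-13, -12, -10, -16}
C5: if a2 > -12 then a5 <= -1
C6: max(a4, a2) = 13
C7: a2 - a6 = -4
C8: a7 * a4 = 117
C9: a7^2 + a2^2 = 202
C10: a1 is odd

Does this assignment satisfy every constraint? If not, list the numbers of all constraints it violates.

C1: a2 = -11 is in {-12, -11, -15, -9} — OK.
C2: a5 * a7 = -2 * 9 = -18 — OK.
C3: 9 / 3 = 3, so 3 divides 9 — OK.
C4: a1 = -12 is in {-13, -12, -10, -16} — OK.
C5: a2 = -11 > -12, so we need a5 ≤ -1; a5 = -2 ≤ -1 — OK.
C6: max(13, -11) = 13 — OK.
C7: a2 - a6 = -11 - (-4) = -7, not -4 — violated.
C8: a7 * a4 = 9 * 13 = 117 — OK.
C9: a7^2 + a2^2 = 9^2 + (-11)^2 = 81 + 121 = 202 — OK.
C10: a1 = -12 is even — violated.

The assignment fails constraints 7, 10.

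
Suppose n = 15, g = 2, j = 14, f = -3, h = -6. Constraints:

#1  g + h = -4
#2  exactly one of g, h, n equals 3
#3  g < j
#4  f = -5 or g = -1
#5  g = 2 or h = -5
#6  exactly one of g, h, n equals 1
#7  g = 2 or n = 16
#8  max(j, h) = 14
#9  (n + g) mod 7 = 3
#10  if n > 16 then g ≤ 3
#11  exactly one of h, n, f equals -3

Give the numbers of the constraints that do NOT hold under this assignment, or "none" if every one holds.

No — constraints 2, 4, 6 are not satisfied.

#1 g + h = 2 + (-6) = -4 — holds.
#2 g=2, h=-6, n=15; 0 of them equal 3, not exactly one — does not hold.
#3 g = 2, j = 14; 2 < 14 — holds.
#4 f = -3 ≠ -5 and g = 2 ≠ -1; both disjuncts false — does not hold.
#5 g = 2 = 2 (first disjunct) — holds.
#6 g=2, h=-6, n=15; 0 of them equal 1, not exactly one — does not hold.
#7 g = 2 = 2 (first disjunct) — holds.
#8 max(14, -6) = 14 — holds.
#9 n + g = 17; 17 mod 7 = 3 — holds.
#10 n = 15, not > 16; antecedent false, conditional vacuously true — holds.
#11 h=-6, n=15, f=-3; 1 of them equals -3 — holds.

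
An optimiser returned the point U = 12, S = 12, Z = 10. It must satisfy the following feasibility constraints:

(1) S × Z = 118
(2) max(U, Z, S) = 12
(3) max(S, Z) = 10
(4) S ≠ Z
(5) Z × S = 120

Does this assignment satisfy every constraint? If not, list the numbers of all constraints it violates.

(1) S × Z = 12 × 10 = 120, not 118 — fails.
(2) max(12, 10, 12) = 12 — holds.
(3) max(12, 10) = 12, not 10 — fails.
(4) S = 12, Z = 10; distinct — holds.
(5) Z × S = 10 × 12 = 120 — holds.

Violated: 1 and 3.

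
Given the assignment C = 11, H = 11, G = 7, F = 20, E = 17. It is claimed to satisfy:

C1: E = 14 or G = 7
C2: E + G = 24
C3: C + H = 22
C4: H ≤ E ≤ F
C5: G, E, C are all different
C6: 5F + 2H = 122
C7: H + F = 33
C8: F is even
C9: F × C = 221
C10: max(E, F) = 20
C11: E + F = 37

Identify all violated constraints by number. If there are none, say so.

Constraints 7 and 9 do not hold.

C1: E = 17 ≠ 14, but G = 7 = 7 (second disjunct) — satisfied.
C2: E + G = 17 + 7 = 24 — satisfied.
C3: C + H = 11 + 11 = 22 — satisfied.
C4: values 11 ≤ 17 ≤ 20 — satisfied.
C5: values 7, 17, 11 are pairwise distinct — satisfied.
C6: 5F + 2H = 5(20) + 2(11) = 122 — satisfied.
C7: H + F = 11 + 20 = 31, not 33 — violated.
C8: F = 20 is even — satisfied.
C9: F × C = 20 × 11 = 220, not 221 — violated.
C10: max(17, 20) = 20 — satisfied.
C11: E + F = 17 + 20 = 37 — satisfied.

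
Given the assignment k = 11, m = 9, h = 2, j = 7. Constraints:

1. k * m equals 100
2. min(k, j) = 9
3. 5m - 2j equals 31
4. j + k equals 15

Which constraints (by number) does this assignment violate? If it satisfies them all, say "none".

No — constraints 1, 2, and 4 are not satisfied.

1. k * m = 11 * 9 = 99, not 100 — violated.
2. min(11, 7) = 7, not 9 — violated.
3. 5m - 2j = 5(9) - 2(7) = 31 — satisfied.
4. j + k = 7 + 11 = 18, not 15 — violated.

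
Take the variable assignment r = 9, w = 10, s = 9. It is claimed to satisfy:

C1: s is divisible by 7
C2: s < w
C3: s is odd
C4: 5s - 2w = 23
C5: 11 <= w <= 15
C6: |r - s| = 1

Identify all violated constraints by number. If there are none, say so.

Violated: 1, 4, 5, and 6.

C1: 9 = 7*1 + 2, so 7 does not divide 9  no
C2: s = 9, w = 10; 9 < 10  yes
C3: s = 9 is odd  yes
C4: 5s - 2w = 5(9) - 2(10) = 25, not 23  no
C5: w = 10 is outside [11, 15]  no
C6: |9 - 9| = 0, not 1  no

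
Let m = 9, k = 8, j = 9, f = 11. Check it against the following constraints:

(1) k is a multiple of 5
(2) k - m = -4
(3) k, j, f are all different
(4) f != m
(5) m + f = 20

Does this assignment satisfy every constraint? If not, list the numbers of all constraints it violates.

The assignment fails constraints 1 and 2.

(1) 8 = 5*1 + 3, so 5 does not divide 8 — fails.
(2) k - m = 8 - 9 = -1, not -4 — fails.
(3) values 8, 9, 11 are pairwise distinct — holds.
(4) f = 11, m = 9; distinct — holds.
(5) m + f = 9 + 11 = 20 — holds.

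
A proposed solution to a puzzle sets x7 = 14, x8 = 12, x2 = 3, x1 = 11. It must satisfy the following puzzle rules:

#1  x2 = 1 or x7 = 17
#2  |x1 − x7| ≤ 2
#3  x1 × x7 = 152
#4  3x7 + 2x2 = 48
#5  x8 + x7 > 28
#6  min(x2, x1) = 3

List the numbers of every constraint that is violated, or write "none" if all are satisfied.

#1 x2 = 3 ≠ 1 and x7 = 14 ≠ 17; both disjuncts false — does not hold.
#2 |11 − 14| = 3; 3 > 2, exceeds bound 2 — does not hold.
#3 x1 × x7 = 11 × 14 = 154, not 152 — does not hold.
#4 3x7 + 2x2 = 3(14) + 2(3) = 48 — holds.
#5 x8 + x7 = 12 + 14 = 26; 26 ≤ 28, bound 28 not met — does not hold.
#6 min(3, 11) = 3 — holds.

The assignment fails constraints 1, 2, 3, 5.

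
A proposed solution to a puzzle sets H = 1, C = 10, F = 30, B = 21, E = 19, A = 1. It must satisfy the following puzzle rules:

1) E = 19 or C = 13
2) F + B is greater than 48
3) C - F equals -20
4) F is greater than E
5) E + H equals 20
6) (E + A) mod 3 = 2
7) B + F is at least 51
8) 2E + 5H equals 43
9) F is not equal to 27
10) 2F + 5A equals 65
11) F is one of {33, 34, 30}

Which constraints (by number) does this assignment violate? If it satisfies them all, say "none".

The assignment satisfies every constraint.

1) E = 19 = 19 (first disjunct)  true
2) F + B = 30 + 21 = 51; 51 > 48  true
3) C - F = 10 - 30 = -20  true
4) F = 30, E = 19; 30 > 19  true
5) E + H = 19 + 1 = 20  true
6) E + A = 20; 20 mod 3 = 2  true
7) B + F = 21 + 30 = 51; 51 ≥ 51  true
8) 2E + 5H = 2(19) + 5(1) = 43  true
9) F = 30, and 30 ≠ 27  true
10) 2F + 5A = 2(30) + 5(1) = 65  true
11) F = 30 is in {33, 34, 30}  true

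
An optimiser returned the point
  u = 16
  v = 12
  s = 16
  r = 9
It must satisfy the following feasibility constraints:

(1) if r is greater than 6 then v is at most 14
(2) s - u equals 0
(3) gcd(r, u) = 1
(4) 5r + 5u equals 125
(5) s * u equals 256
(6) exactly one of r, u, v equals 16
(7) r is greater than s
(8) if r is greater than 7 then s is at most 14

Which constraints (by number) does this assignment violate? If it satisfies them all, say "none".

Violated: 7, 8.

(1) r = 9 > 6, so we need v ≤ 14; v = 12 ≤ 14  true
(2) s - u = 16 - 16 = 0  true
(3) gcd(9, 16) = 1  true
(4) 5r + 5u = 5(9) + 5(16) = 125  true
(5) s * u = 16 * 16 = 256  true
(6) r=9, u=16, v=12; 1 of them equals 16  true
(7) r = 9, s = 16; 9 ≤ 16 (want >)  false
(8) r = 9 > 7, so we need s ≤ 14; but s = 16 > 14  false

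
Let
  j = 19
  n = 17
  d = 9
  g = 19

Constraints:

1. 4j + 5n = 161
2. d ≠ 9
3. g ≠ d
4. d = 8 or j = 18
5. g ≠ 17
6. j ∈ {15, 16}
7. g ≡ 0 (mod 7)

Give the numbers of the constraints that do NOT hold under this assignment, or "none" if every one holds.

Constraints 2, 4, 6, 7 do not hold.

1. 4j + 5n = 4(19) + 5(17) = 161  ✔
2. d = 9, but 9 is required to differ  ✘
3. g = 19, d = 9; distinct  ✔
4. d = 9 ≠ 8 and j = 19 ≠ 18; both disjuncts false  ✘
5. g = 19, and 19 ≠ 17  ✔
6. j = 19 is not in {15, 16}  ✘
7. 19 mod 7 = 5, not 0  ✘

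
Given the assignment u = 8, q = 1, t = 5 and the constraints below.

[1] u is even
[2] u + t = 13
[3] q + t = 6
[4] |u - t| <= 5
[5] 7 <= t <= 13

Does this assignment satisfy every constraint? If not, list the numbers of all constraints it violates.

[1] u = 8 is even — holds.
[2] u + t = 8 + 5 = 13 — holds.
[3] q + t = 1 + 5 = 6 — holds.
[4] |8 - 5| = 3; 3 ≤ 5 — holds.
[5] t = 5 is outside [7, 13] — does not hold.

Constraint 5 does not hold.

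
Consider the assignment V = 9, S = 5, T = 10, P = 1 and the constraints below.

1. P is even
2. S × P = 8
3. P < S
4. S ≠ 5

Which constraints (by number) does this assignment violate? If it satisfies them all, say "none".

No — constraints 1, 2, and 4 are not satisfied.

1. P = 1 is odd  no
2. S × P = 5 × 1 = 5, not 8  no
3. P = 1, S = 5; 1 < 5  yes
4. S = 5, but 5 is required to differ  no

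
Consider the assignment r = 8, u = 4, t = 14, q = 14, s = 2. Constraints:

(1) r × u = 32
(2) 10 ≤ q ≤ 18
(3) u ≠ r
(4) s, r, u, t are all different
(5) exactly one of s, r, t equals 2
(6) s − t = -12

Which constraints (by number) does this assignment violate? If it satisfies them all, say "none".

(1) r × u = 8 × 4 = 32  true
(2) q = 14 lies in [10, 18]  true
(3) u = 4, r = 8; distinct  true
(4) values 2, 8, 4, 14 are pairwise distinct  true
(5) s=2, r=8, t=14; 1 of them equals 2  true
(6) s − t = 2 − 14 = -12  true

Yes — all constraints hold.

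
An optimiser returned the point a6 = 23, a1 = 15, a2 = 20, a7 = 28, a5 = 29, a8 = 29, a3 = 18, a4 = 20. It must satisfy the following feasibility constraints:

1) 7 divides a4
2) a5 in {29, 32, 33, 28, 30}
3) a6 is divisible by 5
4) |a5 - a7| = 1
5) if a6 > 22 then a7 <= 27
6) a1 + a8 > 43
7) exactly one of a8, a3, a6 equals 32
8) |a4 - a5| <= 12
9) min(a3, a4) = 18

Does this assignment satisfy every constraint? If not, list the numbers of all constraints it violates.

Violated: 1, 3, 5, 7.

1) 20 = 7*2 + 6, so 7 does not divide 20 — violated.
2) a5 = 29 is in {29, 32, 33, 28, 30} — OK.
3) 23 = 5*4 + 3, so 5 does not divide 23 — violated.
4) |29 - 28| = 1 — OK.
5) a6 = 23 > 22, so we need a7 ≤ 27; but a7 = 28 > 27 — violated.
6) a1 + a8 = 15 + 29 = 44; 44 > 43 — OK.
7) a8=29, a3=18, a6=23; 0 of them equal 32, not exactly one — violated.
8) |20 - 29| = 9; 9 ≤ 12 — OK.
9) min(18, 20) = 18 — OK.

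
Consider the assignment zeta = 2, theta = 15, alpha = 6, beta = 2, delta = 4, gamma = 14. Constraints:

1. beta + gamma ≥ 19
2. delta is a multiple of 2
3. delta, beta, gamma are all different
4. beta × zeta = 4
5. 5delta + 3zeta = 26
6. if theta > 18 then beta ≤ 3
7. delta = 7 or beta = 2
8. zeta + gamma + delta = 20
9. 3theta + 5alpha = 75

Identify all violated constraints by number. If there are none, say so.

Constraint 1 is violated.

1. beta + gamma = 2 + 14 = 16; 16 < 19, bound 19 not met — violated.
2. 4 / 2 = 2, so 2 divides 4 — OK.
3. values 4, 2, 14 are pairwise distinct — OK.
4. beta × zeta = 2 × 2 = 4 — OK.
5. 5delta + 3zeta = 5(4) + 3(2) = 26 — OK.
6. theta = 15, not > 18; antecedent false, conditional vacuously true — OK.
7. delta = 4 ≠ 7, but beta = 2 = 2 (second disjunct) — OK.
8. zeta + gamma + delta = 2 + 14 + 4 = 20 — OK.
9. 3theta + 5alpha = 3(15) + 5(6) = 75 — OK.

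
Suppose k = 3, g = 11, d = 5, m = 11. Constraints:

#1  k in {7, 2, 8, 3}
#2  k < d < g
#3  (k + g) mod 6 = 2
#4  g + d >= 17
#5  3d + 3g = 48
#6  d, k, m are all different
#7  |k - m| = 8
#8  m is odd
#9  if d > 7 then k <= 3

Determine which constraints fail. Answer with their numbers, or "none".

Constraint 4 is violated.

#1 k = 3 is in {7, 2, 8, 3} — holds.
#2 values 3 < 5 < 11 — holds.
#3 k + g = 14; 14 mod 6 = 2 — holds.
#4 g + d = 11 + 5 = 16; 16 < 17, bound 17 not met — fails.
#5 3d + 3g = 3(5) + 3(11) = 48 — holds.
#6 values 5, 3, 11 are pairwise distinct — holds.
#7 |3 - 11| = 8 — holds.
#8 m = 11 is odd — holds.
#9 d = 5, not > 7; antecedent false, conditional vacuously true — holds.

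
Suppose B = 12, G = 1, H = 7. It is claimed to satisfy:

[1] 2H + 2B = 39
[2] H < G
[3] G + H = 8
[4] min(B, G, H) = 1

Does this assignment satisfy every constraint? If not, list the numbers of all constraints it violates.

[1] 2H + 2B = 2(7) + 2(12) = 38, not 39 — violated.
[2] H = 7, G = 1; 7 ≥ 1 (want <) — violated.
[3] G + H = 1 + 7 = 8 — OK.
[4] min(12, 1, 7) = 1 — OK.

No — constraints 1 and 2 are not satisfied.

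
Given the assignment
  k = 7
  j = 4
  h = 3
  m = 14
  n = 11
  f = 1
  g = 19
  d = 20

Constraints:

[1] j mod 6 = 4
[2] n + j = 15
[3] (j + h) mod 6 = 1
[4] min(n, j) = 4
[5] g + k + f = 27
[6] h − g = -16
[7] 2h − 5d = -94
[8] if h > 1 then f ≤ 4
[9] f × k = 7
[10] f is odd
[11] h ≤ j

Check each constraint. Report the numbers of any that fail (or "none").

Yes — all constraints hold.

[1] 4 mod 6 = 4  holds
[2] n + j = 11 + 4 = 15  holds
[3] j + h = 7; 7 mod 6 = 1  holds
[4] min(11, 4) = 4  holds
[5] g + k + f = 19 + 7 + 1 = 27  holds
[6] h − g = 3 − 19 = -16  holds
[7] 2h − 5d = 2(3) − 5(20) = -94  holds
[8] h = 3 > 1, so we need f ≤ 4; f = 1 ≤ 4  holds
[9] f × k = 1 × 7 = 7  holds
[10] f = 1 is odd  holds
[11] h = 3, j = 4; 3 ≤ 4  holds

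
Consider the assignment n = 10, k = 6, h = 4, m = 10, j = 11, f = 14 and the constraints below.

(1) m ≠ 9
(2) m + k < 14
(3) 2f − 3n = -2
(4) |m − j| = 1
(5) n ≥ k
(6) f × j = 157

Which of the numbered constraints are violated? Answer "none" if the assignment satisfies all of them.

Violated: 2, 6.

(1) m = 10, and 10 ≠ 9 — holds.
(2) m + k = 10 + 6 = 16; 16 ≥ 14, bound 14 not met — fails.
(3) 2f − 3n = 2(14) − 3(10) = -2 — holds.
(4) |10 − 11| = 1 — holds.
(5) n = 10, k = 6; 10 ≥ 6 — holds.
(6) f × j = 14 × 11 = 154, not 157 — fails.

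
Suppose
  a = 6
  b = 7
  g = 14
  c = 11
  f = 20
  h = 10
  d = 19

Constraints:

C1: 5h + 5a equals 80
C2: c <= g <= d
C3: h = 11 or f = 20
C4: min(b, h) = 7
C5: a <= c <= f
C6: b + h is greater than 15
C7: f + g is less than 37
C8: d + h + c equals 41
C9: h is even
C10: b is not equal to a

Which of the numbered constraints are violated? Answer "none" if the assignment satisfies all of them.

C1: 5h + 5a = 5(10) + 5(6) = 80 — satisfied.
C2: values 11 <= 14 <= 19 — satisfied.
C3: h = 10 ≠ 11, but f = 20 = 20 (second disjunct) — satisfied.
C4: min(7, 10) = 7 — satisfied.
C5: values 6 <= 11 <= 20 — satisfied.
C6: b + h = 7 + 10 = 17; 17 > 15 — satisfied.
C7: f + g = 20 + 14 = 34; 34 < 37 — satisfied.
C8: d + h + c = 19 + 10 + 11 = 40, not 41 — violated.
C9: h = 10 is even — satisfied.
C10: b = 7, a = 6; distinct — satisfied.

No — constraint 8 is not satisfied.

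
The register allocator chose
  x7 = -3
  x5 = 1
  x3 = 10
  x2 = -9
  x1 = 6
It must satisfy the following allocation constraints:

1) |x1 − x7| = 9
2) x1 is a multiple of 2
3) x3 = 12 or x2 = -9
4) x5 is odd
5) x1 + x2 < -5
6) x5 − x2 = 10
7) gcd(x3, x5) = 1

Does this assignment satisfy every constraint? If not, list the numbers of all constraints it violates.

1) |6 − (-3)| = 9 — OK.
2) 6 / 2 = 3, so 2 divides 6 — OK.
3) x3 = 10 ≠ 12, but x2 = -9 = -9 (second disjunct) — OK.
4) x5 = 1 is odd — OK.
5) x1 + x2 = 6 + (-9) = -3; -3 ≥ -5, bound -5 not met — violated.
6) x5 − x2 = 1 − (-9) = 10 — OK.
7) gcd(10, 1) = 1 — OK.

The assignment fails constraint 5.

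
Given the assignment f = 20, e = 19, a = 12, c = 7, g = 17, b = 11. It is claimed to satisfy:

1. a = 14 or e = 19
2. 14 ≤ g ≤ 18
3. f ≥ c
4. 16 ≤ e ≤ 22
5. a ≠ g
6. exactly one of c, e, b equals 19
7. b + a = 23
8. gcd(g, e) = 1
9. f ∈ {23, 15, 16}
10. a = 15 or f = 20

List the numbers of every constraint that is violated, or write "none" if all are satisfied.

1. a = 12 ≠ 14, but e = 19 = 19 (second disjunct)  true
2. g = 17 lies in [14, 18]  true
3. f = 20, c = 7; 20 ≥ 7  true
4. e = 19 lies in [16, 22]  true
5. a = 12, g = 17; distinct  true
6. c=7, e=19, b=11; 1 of them equals 19  true
7. b + a = 11 + 12 = 23  true
8. gcd(17, 19) = 1  true
9. f = 20 is not in {23, 15, 16}  false
10. a = 12 ≠ 15, but f = 20 = 20 (second disjunct)  true

The assignment fails constraint 9.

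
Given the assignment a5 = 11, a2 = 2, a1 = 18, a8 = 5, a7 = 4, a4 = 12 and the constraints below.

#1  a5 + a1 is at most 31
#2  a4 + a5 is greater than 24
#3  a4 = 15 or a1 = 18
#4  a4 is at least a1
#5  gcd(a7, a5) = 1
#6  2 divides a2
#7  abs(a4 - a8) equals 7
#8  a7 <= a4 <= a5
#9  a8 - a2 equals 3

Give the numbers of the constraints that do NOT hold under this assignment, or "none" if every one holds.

#1 a5 + a1 = 11 + 18 = 29; 29 ≤ 31  yes
#2 a4 + a5 = 12 + 11 = 23; 23 ≤ 24, bound 24 not met  no
#3 a4 = 12 ≠ 15, but a1 = 18 = 18 (second disjunct)  yes
#4 a4 = 12, a1 = 18; 12 < 18 (want ≥)  no
#5 gcd(4, 11) = 1  yes
#6 2 / 2 = 1, so 2 divides 2  yes
#7 abs(12 - 5) = 7  yes
#8 values 4, 12, 11; a4 = 12 is not <= a5 = 11  no
#9 a8 - a2 = 5 - 2 = 3  yes

Constraints 2, 4, 8 do not hold.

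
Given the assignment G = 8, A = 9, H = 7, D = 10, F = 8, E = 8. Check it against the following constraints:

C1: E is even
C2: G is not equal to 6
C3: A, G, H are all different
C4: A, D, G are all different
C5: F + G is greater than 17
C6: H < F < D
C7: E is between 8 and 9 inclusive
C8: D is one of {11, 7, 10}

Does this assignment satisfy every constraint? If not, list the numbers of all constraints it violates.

C1: E = 8 is even — OK.
C2: G = 8, and 8 ≠ 6 — OK.
C3: values 9, 8, 7 are pairwise distinct — OK.
C4: values 9, 10, 8 are pairwise distinct — OK.
C5: F + G = 8 + 8 = 16; 16 ≤ 17, bound 17 not met — violated.
C6: values 7 < 8 < 10 — OK.
C7: E = 8 lies in [8, 9] — OK.
C8: D = 10 is in {11, 7, 10} — OK.

Constraint 5 does not hold.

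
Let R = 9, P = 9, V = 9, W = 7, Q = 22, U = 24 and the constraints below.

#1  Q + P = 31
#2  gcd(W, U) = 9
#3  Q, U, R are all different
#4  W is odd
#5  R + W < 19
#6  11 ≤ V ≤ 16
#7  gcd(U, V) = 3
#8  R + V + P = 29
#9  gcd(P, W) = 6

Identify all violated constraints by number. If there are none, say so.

#1 Q + P = 22 + 9 = 31 — holds.
#2 gcd(7, 24) = 1, not 9 — fails.
#3 values 22, 24, 9 are pairwise distinct — holds.
#4 W = 7 is odd — holds.
#5 R + W = 9 + 7 = 16; 16 < 19 — holds.
#6 V = 9 is outside [11, 16] — fails.
#7 gcd(24, 9) = 3 — holds.
#8 R + V + P = 9 + 9 + 9 = 27, not 29 — fails.
#9 gcd(9, 7) = 1, not 6 — fails.

Constraints 2, 6, 8, and 9 do not hold.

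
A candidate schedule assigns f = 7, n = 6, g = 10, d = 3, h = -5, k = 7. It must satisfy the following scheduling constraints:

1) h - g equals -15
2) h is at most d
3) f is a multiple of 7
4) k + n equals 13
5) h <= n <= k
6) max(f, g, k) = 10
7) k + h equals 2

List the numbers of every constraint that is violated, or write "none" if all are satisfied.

1) h - g = -5 - 10 = -15 — holds.
2) h = -5, d = 3; -5 ≤ 3 — holds.
3) 7 / 7 = 1, so 7 divides 7 — holds.
4) k + n = 7 + 6 = 13 — holds.
5) values -5 <= 6 <= 7 — holds.
6) max(7, 10, 7) = 10 — holds.
7) k + h = 7 + (-5) = 2 — holds.

None — every constraint holds.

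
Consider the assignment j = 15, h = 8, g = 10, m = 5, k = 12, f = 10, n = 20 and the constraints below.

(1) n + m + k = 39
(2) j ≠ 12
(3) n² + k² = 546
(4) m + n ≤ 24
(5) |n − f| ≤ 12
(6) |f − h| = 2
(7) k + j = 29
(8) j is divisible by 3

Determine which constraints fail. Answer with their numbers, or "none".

No — constraints 1, 3, 4, and 7 are not satisfied.

(1) n + m + k = 20 + 5 + 12 = 37, not 39 — fails.
(2) j = 15, and 15 ≠ 12 — holds.
(3) n² + k² = 20² + 12² = 400 + 144 = 544, not 546 — fails.
(4) m + n = 5 + 20 = 25; 25 > 24, bound 24 not met — fails.
(5) |20 − 10| = 10; 10 ≤ 12 — holds.
(6) |10 − 8| = 2 — holds.
(7) k + j = 12 + 15 = 27, not 29 — fails.
(8) 15 / 3 = 5, so 3 divides 15 — holds.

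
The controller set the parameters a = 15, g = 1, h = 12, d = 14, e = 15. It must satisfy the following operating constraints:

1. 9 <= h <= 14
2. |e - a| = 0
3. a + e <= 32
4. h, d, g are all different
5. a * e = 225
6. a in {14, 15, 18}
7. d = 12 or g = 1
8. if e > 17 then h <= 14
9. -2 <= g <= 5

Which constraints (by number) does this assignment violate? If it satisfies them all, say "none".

The assignment satisfies every constraint.

1. h = 12 lies in [9, 14] — satisfied.
2. |15 - 15| = 0 — satisfied.
3. a + e = 15 + 15 = 30; 30 ≤ 32 — satisfied.
4. values 12, 14, 1 are pairwise distinct — satisfied.
5. a * e = 15 * 15 = 225 — satisfied.
6. a = 15 is in {14, 15, 18} — satisfied.
7. d = 14 ≠ 12, but g = 1 = 1 (second disjunct) — satisfied.
8. e = 15, not > 17; antecedent false, conditional vacuously true — satisfied.
9. g = 1 lies in [-2, 5] — satisfied.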